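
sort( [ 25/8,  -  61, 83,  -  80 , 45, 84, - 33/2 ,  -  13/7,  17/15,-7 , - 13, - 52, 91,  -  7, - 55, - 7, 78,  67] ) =[ - 80,-61, - 55, - 52 ,  -  33/2, - 13,-7, - 7,  -  7, - 13/7, 17/15,25/8, 45,67, 78, 83, 84, 91 ] 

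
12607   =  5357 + 7250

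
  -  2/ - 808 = 1/404 = 0.00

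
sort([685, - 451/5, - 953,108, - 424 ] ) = [-953, - 424,-451/5,108,685]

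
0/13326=0 =0.00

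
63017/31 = 63017/31=2032.81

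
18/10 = 9/5  =  1.80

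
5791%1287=643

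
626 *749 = 468874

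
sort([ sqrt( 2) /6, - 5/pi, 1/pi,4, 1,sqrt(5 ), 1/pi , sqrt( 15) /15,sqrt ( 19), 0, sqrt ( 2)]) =[ - 5/pi, 0, sqrt( 2)/6,sqrt( 15)/15, 1/pi, 1/pi, 1, sqrt (2), sqrt( 5),4,sqrt( 19)] 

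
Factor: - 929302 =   -  2^1*11^1*53^1*797^1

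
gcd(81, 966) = 3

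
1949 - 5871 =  - 3922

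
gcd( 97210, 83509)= 1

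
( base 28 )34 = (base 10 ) 88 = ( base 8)130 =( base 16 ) 58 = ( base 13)6A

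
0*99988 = 0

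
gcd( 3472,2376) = 8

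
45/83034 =5/9226 = 0.00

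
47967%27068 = 20899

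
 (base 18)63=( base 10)111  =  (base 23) 4j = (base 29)3o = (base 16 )6f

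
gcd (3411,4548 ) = 1137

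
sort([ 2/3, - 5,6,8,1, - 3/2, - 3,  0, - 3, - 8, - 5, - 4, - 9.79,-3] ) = [ - 9.79, - 8, - 5, - 5 , - 4,-3 ,  -  3, - 3, - 3/2,0, 2/3, 1, 6, 8 ] 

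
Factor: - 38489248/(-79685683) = 5498464/11383669 = 2^5*11^ (-1 )*171827^1 * 1034879^(-1 ) 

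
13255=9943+3312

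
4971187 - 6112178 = -1140991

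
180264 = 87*2072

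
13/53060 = 13/53060 = 0.00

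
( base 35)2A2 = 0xAF2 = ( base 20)702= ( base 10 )2802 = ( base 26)43k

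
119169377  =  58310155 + 60859222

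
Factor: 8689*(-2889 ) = -3^3*107^1 * 8689^1 = - 25102521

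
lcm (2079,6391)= 172557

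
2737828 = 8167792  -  5429964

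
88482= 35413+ 53069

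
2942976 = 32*91968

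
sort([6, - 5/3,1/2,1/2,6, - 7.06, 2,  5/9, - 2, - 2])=[-7.06, - 2,- 2, - 5/3, 1/2,1/2,5/9,2 , 6,6] 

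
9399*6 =56394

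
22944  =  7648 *3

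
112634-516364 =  - 403730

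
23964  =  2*11982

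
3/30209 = 3/30209 = 0.00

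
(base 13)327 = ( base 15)260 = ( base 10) 540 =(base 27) k0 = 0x21C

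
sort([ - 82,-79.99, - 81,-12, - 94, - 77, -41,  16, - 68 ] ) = [ - 94,-82, - 81, - 79.99, - 77, - 68, -41, - 12, 16]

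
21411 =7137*3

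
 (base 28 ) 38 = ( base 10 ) 92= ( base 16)5c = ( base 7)161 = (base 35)2M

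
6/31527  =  2/10509 = 0.00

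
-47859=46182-94041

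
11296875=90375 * 125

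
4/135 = 4/135 = 0.03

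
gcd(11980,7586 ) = 2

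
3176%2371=805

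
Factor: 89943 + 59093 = 149036  =  2^2*19^1*37^1*53^1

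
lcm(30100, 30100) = 30100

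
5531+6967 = 12498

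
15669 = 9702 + 5967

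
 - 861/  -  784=123/112  =  1.10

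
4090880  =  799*5120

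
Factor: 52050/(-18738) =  - 3^( - 2 ) * 5^2 = - 25/9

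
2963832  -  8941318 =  - 5977486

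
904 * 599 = 541496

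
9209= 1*9209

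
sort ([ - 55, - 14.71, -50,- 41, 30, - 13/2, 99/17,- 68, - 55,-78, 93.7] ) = [ - 78,-68, - 55,- 55 , - 50, - 41 , - 14.71,-13/2, 99/17, 30, 93.7]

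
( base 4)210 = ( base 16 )24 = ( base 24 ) 1c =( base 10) 36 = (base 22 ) 1E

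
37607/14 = 37607/14 = 2686.21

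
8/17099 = 8/17099=0.00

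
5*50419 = 252095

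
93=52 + 41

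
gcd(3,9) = 3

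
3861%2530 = 1331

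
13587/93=4529/31 =146.10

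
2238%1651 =587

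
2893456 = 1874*1544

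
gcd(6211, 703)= 1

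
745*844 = 628780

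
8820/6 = 1470= 1470.00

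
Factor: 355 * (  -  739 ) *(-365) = 5^2 * 71^1*73^1 * 739^1 = 95755925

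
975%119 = 23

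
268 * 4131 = 1107108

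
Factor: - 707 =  - 7^1*101^1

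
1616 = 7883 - 6267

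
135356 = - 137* (  -  988 ) 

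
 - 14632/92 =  -160 + 22/23 = - 159.04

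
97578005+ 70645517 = 168223522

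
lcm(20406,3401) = 20406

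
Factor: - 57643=-59^1*977^1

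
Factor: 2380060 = 2^2*5^1*59^1*2017^1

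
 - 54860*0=0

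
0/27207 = 0 = 0.00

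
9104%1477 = 242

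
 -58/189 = - 1+131/189 =- 0.31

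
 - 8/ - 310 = 4/155= 0.03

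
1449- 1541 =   -  92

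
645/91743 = 215/30581 = 0.01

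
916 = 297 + 619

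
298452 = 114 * 2618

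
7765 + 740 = 8505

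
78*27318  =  2130804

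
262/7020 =131/3510 = 0.04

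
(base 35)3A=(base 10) 115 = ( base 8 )163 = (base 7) 223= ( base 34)3D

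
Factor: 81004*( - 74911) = - 2^2*7^1*11^1*23^1*263^1*3257^1 = - 6068090644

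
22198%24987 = 22198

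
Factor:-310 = -2^1*5^1*31^1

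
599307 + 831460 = 1430767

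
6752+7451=14203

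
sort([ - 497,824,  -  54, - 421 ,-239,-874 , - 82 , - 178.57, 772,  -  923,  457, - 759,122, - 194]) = [ - 923, - 874, - 759,-497,-421, - 239,-194, - 178.57,- 82,-54, 122 , 457, 772, 824]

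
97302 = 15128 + 82174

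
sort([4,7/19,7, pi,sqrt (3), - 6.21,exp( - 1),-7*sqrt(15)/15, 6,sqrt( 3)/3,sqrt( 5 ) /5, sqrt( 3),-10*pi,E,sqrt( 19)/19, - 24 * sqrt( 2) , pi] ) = [ - 24*sqrt (2 ),  -  10*pi  ,-6.21,-7 * sqrt( 15)/15,sqrt(19 )/19 , exp( - 1 ), 7/19, sqrt( 5 )/5, sqrt( 3)/3,sqrt( 3 ),sqrt( 3 ),E,pi,pi,4,6, 7] 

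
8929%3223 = 2483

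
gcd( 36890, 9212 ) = 14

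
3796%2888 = 908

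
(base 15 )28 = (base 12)32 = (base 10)38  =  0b100110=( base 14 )2A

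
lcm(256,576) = 2304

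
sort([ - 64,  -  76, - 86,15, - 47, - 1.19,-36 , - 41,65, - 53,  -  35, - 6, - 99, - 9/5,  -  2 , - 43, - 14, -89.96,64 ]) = [ - 99 , - 89.96, -86, -76, - 64, - 53, - 47, - 43,  -  41, - 36,-35, - 14,-6,-2, -9/5 , - 1.19, 15,64,65]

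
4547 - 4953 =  - 406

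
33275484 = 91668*363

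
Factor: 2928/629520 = 5^( - 1 ) *43^(-1 ) = 1/215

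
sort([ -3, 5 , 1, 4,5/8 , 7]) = [ - 3,5/8, 1,4,5 , 7] 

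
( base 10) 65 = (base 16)41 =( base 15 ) 45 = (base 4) 1001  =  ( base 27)2b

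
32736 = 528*62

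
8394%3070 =2254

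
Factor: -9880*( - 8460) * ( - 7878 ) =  - 2^6*3^3 * 5^2*13^2*19^1*47^1*101^1= - 658481054400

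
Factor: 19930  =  2^1 * 5^1*1993^1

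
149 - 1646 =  - 1497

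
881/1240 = 881/1240 = 0.71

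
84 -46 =38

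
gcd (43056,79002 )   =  18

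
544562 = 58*9389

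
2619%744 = 387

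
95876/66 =4358/3 =1452.67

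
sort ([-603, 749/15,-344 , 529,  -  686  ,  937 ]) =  [-686, - 603,  -  344, 749/15,529, 937] 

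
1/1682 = 1/1682 = 0.00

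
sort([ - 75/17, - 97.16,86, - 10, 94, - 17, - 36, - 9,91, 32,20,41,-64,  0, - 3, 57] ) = [ - 97.16,-64, - 36,-17, - 10 , - 9, - 75/17, - 3 , 0,20,32,41,57, 86,91,94]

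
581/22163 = 581/22163 = 0.03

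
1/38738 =1/38738 = 0.00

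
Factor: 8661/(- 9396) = - 2^( - 2) * 3^(-3)*29^( - 1)*2887^1=-  2887/3132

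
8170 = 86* 95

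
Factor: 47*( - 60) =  - 2820 = -2^2*3^1*5^1*47^1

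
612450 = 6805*90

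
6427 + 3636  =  10063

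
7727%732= 407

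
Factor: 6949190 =2^1 * 5^1 * 694919^1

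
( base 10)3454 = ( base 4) 311332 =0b110101111110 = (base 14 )138a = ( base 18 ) ABG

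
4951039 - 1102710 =3848329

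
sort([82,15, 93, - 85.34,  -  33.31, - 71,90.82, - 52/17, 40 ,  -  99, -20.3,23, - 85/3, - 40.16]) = [ - 99,  -  85.34,- 71, -40.16 , - 33.31, - 85/3, - 20.3, - 52/17,15, 23 , 40,82, 90.82,93 ] 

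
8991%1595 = 1016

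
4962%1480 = 522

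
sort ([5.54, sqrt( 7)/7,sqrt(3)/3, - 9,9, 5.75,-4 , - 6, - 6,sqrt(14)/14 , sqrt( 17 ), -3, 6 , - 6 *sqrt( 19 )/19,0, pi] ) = [-9,- 6, - 6,- 4, - 3,-6*sqrt(19 )/19, 0 , sqrt(14)/14,  sqrt( 7)/7,sqrt(3)/3,  pi,  sqrt( 17), 5.54,5.75,6, 9]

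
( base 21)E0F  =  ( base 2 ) 1100000101101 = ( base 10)6189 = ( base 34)5C1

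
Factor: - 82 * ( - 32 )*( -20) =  - 52480 = - 2^8*5^1*41^1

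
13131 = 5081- - 8050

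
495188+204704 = 699892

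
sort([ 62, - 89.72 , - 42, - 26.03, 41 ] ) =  [  -  89.72, - 42, - 26.03, 41,62 ] 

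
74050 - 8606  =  65444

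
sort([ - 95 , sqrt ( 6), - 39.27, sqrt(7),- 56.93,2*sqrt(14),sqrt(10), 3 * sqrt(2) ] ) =[ - 95, - 56.93, - 39.27, sqrt(6 ),sqrt( 7 ),  sqrt( 10 ),3*sqrt(2 ) , 2 *sqrt(14) ] 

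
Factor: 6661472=2^5*89^1*2339^1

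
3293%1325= 643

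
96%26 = 18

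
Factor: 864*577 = 498528 = 2^5*3^3 * 577^1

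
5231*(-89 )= -465559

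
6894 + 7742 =14636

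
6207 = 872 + 5335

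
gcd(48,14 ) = 2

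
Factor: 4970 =2^1*5^1 * 7^1*71^1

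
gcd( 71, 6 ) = 1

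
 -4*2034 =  - 8136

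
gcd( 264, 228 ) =12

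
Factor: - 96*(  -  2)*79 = 2^6*3^1*79^1 =15168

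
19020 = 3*6340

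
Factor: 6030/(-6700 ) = - 2^(-1 ) * 3^2*5^ (-1) = - 9/10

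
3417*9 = 30753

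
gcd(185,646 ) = 1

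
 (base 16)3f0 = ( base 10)1008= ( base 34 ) tm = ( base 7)2640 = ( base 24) 1I0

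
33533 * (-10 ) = -335330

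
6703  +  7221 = 13924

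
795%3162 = 795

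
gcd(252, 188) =4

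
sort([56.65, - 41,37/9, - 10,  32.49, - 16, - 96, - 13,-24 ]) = [ - 96, - 41, - 24, - 16, - 13, - 10, 37/9,  32.49, 56.65]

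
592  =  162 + 430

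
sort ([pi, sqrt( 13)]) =[ pi, sqrt( 13) ] 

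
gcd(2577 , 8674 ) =1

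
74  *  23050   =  1705700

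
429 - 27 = 402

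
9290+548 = 9838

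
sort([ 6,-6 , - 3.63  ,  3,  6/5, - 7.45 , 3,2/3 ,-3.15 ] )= [ - 7.45,- 6, - 3.63, - 3.15,  2/3, 6/5,3, 3 , 6 ]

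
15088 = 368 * 41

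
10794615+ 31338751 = 42133366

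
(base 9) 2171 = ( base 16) 643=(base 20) 403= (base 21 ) 3D7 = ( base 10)1603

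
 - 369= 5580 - 5949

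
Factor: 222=2^1*3^1*37^1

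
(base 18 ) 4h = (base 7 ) 155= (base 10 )89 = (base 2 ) 1011001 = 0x59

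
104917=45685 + 59232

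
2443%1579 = 864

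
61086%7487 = 1190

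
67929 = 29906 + 38023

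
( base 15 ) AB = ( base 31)56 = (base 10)161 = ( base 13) c5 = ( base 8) 241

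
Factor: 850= 2^1 * 5^2*17^1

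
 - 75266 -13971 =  - 89237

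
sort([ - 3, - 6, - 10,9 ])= [-10, - 6 , - 3,9 ] 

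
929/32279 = 929/32279=0.03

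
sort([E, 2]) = [2, E] 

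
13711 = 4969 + 8742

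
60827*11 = 669097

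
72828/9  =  8092 = 8092.00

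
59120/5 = 11824 = 11824.00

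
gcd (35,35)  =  35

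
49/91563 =49/91563= 0.00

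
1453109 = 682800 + 770309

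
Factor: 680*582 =2^4*3^1  *5^1*17^1* 97^1= 395760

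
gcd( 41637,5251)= 1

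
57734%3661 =2819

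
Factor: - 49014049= - 7^1*61^1*79^1*1453^1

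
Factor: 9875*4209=41563875 = 3^1*5^3 *23^1*61^1*79^1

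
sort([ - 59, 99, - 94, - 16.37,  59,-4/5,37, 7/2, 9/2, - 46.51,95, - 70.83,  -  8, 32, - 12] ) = [-94, - 70.83, - 59,  -  46.51, - 16.37, - 12, - 8,  -  4/5, 7/2, 9/2, 32, 37,59, 95, 99]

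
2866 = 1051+1815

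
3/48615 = 1/16205 = 0.00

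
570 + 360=930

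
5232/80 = 327/5  =  65.40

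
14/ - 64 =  -7/32 = - 0.22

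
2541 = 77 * 33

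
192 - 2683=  - 2491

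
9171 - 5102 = 4069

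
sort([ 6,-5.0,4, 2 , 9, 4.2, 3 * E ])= [ - 5.0, 2,4,4.2,6,3*E , 9]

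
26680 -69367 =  - 42687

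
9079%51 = 1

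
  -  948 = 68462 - 69410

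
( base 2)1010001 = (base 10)81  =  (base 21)3I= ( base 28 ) 2P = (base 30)2l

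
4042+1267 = 5309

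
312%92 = 36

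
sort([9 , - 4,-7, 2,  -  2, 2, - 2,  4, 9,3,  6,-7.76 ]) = [ - 7.76, - 7,- 4,-2,-2,2,2, 3,4 , 6,9, 9 ]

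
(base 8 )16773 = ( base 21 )h8a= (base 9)11467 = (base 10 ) 7675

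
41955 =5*8391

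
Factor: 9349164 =2^2*3^2*11^1 * 23609^1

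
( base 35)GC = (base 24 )NK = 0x23c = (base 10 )572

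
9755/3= 3251+2/3=   3251.67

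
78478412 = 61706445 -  - 16771967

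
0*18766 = 0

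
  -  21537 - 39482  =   - 61019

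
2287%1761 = 526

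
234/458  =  117/229 = 0.51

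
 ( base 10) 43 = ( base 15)2d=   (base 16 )2b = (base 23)1K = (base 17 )29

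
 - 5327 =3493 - 8820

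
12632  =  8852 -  - 3780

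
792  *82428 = 65282976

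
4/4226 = 2/2113  =  0.00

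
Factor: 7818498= 2^1 *3^3*67^1*2161^1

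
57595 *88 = 5068360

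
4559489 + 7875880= 12435369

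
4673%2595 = 2078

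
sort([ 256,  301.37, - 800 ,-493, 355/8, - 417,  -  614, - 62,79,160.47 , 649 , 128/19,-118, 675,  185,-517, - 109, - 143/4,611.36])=[ - 800,  -  614, - 517, - 493, - 417, - 118, - 109, - 62, - 143/4 , 128/19, 355/8,79,160.47,185, 256, 301.37, 611.36, 649,675]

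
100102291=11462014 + 88640277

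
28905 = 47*615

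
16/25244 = 4/6311 = 0.00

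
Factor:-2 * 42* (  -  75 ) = 6300 = 2^2 * 3^2 * 5^2*7^1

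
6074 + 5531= 11605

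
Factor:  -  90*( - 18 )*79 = 127980 = 2^2*3^4*5^1*79^1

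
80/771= 80/771 = 0.10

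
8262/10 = 826 + 1/5 = 826.20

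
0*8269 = 0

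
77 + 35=112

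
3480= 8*435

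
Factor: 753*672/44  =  126504/11 = 2^3*3^2*7^1*11^(  -  1 )*251^1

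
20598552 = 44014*468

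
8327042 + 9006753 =17333795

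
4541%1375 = 416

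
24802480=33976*730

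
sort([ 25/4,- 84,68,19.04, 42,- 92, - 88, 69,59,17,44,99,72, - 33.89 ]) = [ - 92, - 88,  -  84, - 33.89, 25/4,17,19.04, 42,44, 59,68,69,72,99 ] 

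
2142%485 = 202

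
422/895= 422/895 = 0.47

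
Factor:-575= -5^2*23^1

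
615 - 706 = -91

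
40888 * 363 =14842344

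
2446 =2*1223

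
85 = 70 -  - 15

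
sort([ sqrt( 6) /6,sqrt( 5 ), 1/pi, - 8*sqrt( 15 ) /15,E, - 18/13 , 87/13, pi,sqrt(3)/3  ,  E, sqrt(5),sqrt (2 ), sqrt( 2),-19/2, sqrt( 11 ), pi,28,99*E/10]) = [- 19/2,  -  8*sqrt(15)/15, - 18/13,1/pi , sqrt( 6)/6, sqrt(3)/3, sqrt( 2 ),sqrt ( 2 ), sqrt (5),sqrt(5), E, E, pi, pi, sqrt( 11),  87/13, 99*E/10, 28]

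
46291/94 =492 + 43/94  =  492.46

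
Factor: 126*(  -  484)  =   - 60984 = - 2^3*3^2*7^1* 11^2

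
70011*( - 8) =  - 560088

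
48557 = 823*59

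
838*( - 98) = -82124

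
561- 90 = 471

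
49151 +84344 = 133495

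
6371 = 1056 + 5315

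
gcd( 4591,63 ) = 1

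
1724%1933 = 1724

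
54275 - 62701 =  - 8426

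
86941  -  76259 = 10682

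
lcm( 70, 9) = 630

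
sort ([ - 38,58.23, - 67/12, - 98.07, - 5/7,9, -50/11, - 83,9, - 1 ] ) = [ - 98.07, - 83, - 38,-67/12,-50/11, - 1 , - 5/7,9,9,58.23]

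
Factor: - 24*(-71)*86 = 146544= 2^4*3^1*43^1*71^1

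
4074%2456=1618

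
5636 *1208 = 6808288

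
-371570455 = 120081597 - 491652052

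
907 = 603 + 304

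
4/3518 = 2/1759  =  0.00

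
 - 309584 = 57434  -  367018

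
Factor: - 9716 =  - 2^2*7^1*347^1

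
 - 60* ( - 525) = 31500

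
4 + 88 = 92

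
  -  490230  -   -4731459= 4241229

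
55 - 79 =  - 24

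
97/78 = 1 + 19/78  =  1.24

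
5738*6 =34428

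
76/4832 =19/1208 = 0.02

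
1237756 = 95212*13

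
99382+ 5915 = 105297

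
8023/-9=  -  892 + 5/9 = - 891.44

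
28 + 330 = 358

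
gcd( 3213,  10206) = 189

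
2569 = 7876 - 5307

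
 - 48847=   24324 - 73171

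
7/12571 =7/12571 = 0.00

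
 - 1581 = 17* ( - 93)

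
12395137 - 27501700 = -15106563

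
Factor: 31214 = 2^1*15607^1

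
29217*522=15251274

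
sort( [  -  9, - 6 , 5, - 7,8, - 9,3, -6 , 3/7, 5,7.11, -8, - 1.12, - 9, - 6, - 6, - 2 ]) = [  -  9, - 9,- 9,-8, - 7, - 6, - 6, -6,-6,-2, - 1.12,3/7,3,5,5,7.11,  8]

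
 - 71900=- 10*7190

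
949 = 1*949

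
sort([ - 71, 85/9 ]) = [-71, 85/9]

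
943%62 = 13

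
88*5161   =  454168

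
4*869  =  3476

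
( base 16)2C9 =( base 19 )1ia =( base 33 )LK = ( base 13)42b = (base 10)713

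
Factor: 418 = 2^1*11^1*19^1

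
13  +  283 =296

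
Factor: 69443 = 11^1*59^1*107^1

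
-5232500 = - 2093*2500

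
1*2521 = 2521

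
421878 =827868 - 405990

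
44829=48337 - 3508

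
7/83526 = 7/83526 = 0.00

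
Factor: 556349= 83^1*6703^1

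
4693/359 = 13 + 26/359 = 13.07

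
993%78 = 57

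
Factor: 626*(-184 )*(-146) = 16816864  =  2^5*  23^1*73^1*313^1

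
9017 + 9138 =18155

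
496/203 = 2 + 90/203 = 2.44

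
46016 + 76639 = 122655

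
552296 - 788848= - 236552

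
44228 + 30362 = 74590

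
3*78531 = 235593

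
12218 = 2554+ 9664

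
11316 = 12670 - 1354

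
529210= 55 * 9622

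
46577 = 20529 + 26048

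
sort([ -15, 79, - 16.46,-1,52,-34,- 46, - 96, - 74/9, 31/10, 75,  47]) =[ - 96, - 46, - 34,-16.46, - 15,  -  74/9,  -  1,31/10,47, 52,75, 79] 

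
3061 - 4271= - 1210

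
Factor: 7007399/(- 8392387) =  -7^1 * 103^1*9719^1*8392387^(-1 )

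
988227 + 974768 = 1962995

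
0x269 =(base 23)13j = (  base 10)617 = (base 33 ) in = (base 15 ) 2b2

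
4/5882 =2/2941=0.00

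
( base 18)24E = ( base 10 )734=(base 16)2de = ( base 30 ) oe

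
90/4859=90/4859= 0.02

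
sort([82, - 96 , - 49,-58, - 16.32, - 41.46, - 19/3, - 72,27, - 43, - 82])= [ -96, - 82, -72, - 58 , - 49, - 43,- 41.46, - 16.32, -19/3, 27,82 ] 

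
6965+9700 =16665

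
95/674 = 95/674 = 0.14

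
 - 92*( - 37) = 3404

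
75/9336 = 25/3112 = 0.01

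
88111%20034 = 7975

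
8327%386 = 221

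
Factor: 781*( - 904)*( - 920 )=2^6*5^1 * 11^1* 23^1*71^1*113^1 = 649542080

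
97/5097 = 97/5097 = 0.02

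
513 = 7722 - 7209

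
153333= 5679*27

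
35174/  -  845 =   -  42 + 316/845 = -  41.63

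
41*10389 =425949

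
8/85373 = 8/85373=0.00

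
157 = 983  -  826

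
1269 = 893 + 376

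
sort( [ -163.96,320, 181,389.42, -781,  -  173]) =[ - 781,- 173,-163.96,181 , 320,  389.42]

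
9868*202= 1993336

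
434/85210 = 217/42605 = 0.01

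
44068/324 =11017/81 = 136.01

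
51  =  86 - 35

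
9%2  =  1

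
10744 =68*158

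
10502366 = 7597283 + 2905083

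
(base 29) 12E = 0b1110010001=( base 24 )1E1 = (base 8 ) 1621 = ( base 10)913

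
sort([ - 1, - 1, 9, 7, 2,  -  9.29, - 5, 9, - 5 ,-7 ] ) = [ - 9.29,-7, - 5 ,  -  5, - 1, - 1,  2, 7,9, 9]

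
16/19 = 16/19 = 0.84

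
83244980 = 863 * 96460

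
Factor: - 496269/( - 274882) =603/334 =2^(-1 )* 3^2*67^1*167^(  -  1 )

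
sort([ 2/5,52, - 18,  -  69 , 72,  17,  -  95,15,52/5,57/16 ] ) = [  -  95, - 69, - 18, 2/5,57/16, 52/5 , 15, 17 , 52,  72 ] 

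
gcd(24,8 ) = 8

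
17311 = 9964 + 7347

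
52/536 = 13/134 =0.10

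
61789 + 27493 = 89282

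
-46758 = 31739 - 78497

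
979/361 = 979/361 = 2.71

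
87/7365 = 29/2455 = 0.01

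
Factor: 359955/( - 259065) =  - 3^(  -  1) * 101^( - 1)*421^1= - 421/303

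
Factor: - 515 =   -  5^1 * 103^1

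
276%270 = 6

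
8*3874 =30992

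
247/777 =247/777 = 0.32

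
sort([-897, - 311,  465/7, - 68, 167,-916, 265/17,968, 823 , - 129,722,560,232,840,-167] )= [ - 916, - 897, - 311, - 167, - 129, - 68, 265/17 , 465/7, 167, 232, 560,722,823, 840,968]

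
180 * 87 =15660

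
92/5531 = 92/5531=0.02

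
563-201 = 362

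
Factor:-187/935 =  - 5^( - 1) = - 1/5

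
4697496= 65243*72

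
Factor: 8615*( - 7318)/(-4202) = 31522285/2101 = 5^1*11^ ( - 1)*191^( -1)*1723^1*3659^1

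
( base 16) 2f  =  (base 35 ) 1C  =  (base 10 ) 47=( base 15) 32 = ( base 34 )1d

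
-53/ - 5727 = 53/5727  =  0.01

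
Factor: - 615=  - 3^1*5^1* 41^1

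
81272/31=2621 + 21/31 = 2621.68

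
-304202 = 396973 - 701175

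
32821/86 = 381 + 55/86 =381.64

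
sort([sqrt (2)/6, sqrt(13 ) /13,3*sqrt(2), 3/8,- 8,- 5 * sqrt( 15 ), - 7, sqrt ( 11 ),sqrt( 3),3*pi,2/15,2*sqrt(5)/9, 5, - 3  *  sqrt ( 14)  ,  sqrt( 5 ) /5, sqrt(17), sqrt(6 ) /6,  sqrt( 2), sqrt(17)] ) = [ - 5*sqrt( 15), - 3 * sqrt(14 ), - 8, - 7, 2/15,sqrt(2)/6, sqrt(13)/13, 3/8, sqrt(6)/6, sqrt( 5 ) /5, 2 *sqrt( 5 ) /9,sqrt(2 ), sqrt ( 3), sqrt(11),sqrt( 17), sqrt( 17 ), 3 *sqrt(2 ),5, 3*pi] 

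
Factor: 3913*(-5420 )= -2^2*5^1 * 7^1*13^1*43^1 * 271^1 = - 21208460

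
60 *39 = 2340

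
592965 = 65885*9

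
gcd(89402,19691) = 1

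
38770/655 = 7754/131 = 59.19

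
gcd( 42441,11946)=3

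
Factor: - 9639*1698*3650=- 2^2*3^5*5^2*7^1*17^1*73^1* 283^1 = - 59739630300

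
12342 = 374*33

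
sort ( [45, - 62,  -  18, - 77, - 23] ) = [ - 77 , - 62,- 23,-18, 45]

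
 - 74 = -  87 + 13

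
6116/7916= 1529/1979 = 0.77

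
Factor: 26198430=2^1* 3^1 *5^1*53^1 * 16477^1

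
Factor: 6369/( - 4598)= - 579/418 = - 2^( - 1 )*3^1*11^( - 1)*19^( - 1)* 193^1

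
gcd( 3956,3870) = 86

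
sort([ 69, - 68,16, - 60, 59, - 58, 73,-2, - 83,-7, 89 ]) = [ - 83, - 68, - 60,- 58,-7, - 2,16 , 59, 69 , 73,89 ] 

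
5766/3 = 1922 = 1922.00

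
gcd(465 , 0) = 465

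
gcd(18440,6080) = 40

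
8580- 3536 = 5044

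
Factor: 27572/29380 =5^( - 1)*13^( - 1) * 61^1 = 61/65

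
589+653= 1242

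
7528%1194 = 364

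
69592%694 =192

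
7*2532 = 17724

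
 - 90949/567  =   - 90949/567 = - 160.40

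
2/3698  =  1/1849 =0.00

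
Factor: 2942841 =3^1*11^4*67^1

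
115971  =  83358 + 32613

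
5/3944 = 5/3944 = 0.00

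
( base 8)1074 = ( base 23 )11K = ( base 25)mm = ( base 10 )572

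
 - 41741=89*( - 469 )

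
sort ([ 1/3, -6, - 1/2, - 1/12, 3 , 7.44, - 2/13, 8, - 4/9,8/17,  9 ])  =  [ - 6, - 1/2 ,  -  4/9, - 2/13,-1/12,1/3, 8/17 , 3,7.44, 8, 9]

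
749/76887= 749/76887 = 0.01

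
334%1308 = 334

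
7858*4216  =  33129328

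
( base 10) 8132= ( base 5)230012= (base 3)102011012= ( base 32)7U4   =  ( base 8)17704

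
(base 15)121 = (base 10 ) 256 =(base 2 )100000000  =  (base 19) D9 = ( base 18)e4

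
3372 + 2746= 6118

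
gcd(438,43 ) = 1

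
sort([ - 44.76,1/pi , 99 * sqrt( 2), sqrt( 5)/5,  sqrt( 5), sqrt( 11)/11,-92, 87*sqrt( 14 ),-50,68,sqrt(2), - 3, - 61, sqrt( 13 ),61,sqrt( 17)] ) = [- 92, - 61,-50, - 44.76,-3,sqrt(11)/11, 1/pi, sqrt( 5) /5,sqrt ( 2 ),sqrt( 5)  ,  sqrt( 13),sqrt(17),61, 68, 99*sqrt ( 2),87*sqrt( 14)]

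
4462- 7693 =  - 3231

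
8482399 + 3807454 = 12289853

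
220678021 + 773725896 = 994403917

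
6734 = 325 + 6409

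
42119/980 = 42 + 137/140=42.98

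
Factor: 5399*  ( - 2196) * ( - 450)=5335291800 = 2^3  *  3^4 * 5^2 * 61^1*5399^1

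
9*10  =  90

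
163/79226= 163/79226  =  0.00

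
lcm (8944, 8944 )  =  8944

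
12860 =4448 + 8412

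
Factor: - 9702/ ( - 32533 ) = 2^1*3^2*  7^2*11^1 * 32533^(  -  1 ) 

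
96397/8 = 96397/8  =  12049.62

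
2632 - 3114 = -482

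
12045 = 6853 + 5192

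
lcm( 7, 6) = 42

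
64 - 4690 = -4626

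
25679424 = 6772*3792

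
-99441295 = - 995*99941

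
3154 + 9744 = 12898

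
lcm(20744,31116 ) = 62232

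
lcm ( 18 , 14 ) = 126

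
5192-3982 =1210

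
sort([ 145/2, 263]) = [ 145/2,263 ] 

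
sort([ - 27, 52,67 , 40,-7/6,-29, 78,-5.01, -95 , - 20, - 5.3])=[ - 95, - 29, - 27,-20,  -  5.3, - 5.01 , - 7/6, 40,52 , 67,  78]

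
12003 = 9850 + 2153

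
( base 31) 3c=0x69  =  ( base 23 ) 4d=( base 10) 105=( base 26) 41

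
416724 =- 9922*( - 42)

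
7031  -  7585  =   - 554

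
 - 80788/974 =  - 40394/487 = - 82.94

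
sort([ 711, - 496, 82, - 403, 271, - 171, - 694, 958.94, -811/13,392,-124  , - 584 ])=[ - 694, - 584 , - 496, - 403,-171,  -  124, - 811/13,82, 271, 392, 711,958.94 ] 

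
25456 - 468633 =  - 443177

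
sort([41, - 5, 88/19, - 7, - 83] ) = [ - 83, - 7,-5,88/19,41]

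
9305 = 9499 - 194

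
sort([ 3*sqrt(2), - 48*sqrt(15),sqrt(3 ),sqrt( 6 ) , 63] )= [  -  48 * sqrt( 15),  sqrt( 3), sqrt( 6 ), 3*sqrt( 2 ), 63 ]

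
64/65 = 64/65 =0.98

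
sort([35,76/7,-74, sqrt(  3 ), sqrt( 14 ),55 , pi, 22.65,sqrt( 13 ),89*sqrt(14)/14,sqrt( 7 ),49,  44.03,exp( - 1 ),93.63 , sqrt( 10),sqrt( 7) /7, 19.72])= [  -  74 , exp( - 1),sqrt( 7)/7,sqrt( 3) , sqrt( 7),pi, sqrt( 10),sqrt( 13),sqrt(14), 76/7 , 19.72,22.65,89*sqrt( 14 ) /14, 35 , 44.03,  49, 55 , 93.63]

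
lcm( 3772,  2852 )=116932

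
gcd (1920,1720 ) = 40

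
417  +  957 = 1374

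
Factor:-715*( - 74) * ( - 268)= - 2^3*5^1*11^1*13^1*37^1*67^1 = - 14179880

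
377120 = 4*94280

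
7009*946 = 6630514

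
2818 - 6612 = -3794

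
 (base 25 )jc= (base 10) 487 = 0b111100111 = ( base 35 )dw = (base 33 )EP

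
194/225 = 194/225 = 0.86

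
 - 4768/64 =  - 149/2 = - 74.50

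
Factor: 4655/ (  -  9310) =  - 1/2 =- 2^(-1) 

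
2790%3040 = 2790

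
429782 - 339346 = 90436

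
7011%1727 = 103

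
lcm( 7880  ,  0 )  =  0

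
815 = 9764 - 8949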